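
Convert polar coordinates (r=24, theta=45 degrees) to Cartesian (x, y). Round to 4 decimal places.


x = 24 * cos(45) = 16.9706
y = 24 * sin(45) = 16.9706

(16.9706, 16.9706)


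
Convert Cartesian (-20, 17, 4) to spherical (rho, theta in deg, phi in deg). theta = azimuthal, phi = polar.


rho = sqrt((-20)^2 + 17^2 + 4^2) = 26.5518
theta = atan2(17, -20) = 139.6355 deg
phi = acos(4/26.5518) = 81.3355 deg

rho = 26.5518, theta = 139.6355 deg, phi = 81.3355 deg


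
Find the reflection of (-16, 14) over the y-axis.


Reflection across y-axis: (x, y) -> (-x, y)
(-16, 14) -> (16, 14)

(16, 14)


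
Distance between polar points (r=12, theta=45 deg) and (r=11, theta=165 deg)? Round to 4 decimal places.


d = sqrt(r1^2 + r2^2 - 2*r1*r2*cos(t2-t1))
d = sqrt(12^2 + 11^2 - 2*12*11*cos(165-45)) = 19.9249

19.9249


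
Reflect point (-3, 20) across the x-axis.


Reflection across x-axis: (x, y) -> (x, -y)
(-3, 20) -> (-3, -20)

(-3, -20)


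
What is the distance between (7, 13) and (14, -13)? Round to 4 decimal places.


d = sqrt((14-7)^2 + (-13-13)^2) = 26.9258

26.9258


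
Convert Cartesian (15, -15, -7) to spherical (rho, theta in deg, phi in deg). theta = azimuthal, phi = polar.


rho = sqrt(15^2 + (-15)^2 + (-7)^2) = 22.3383
theta = atan2(-15, 15) = 315 deg
phi = acos(-7/22.3383) = 108.262 deg

rho = 22.3383, theta = 315 deg, phi = 108.262 deg


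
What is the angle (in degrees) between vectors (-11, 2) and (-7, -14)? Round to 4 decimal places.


dot = -11*-7 + 2*-14 = 49
|u| = 11.1803, |v| = 15.6525
cos(angle) = 0.28
angle = 73.7398 degrees

73.7398 degrees


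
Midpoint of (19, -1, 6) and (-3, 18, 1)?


Midpoint = ((19+-3)/2, (-1+18)/2, (6+1)/2) = (8, 8.5, 3.5)

(8, 8.5, 3.5)


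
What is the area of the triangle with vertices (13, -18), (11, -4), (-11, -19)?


Area = |x1(y2-y3) + x2(y3-y1) + x3(y1-y2)| / 2
= |13*(-4--19) + 11*(-19--18) + -11*(-18--4)| / 2
= 169

169


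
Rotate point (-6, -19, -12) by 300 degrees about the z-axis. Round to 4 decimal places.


x' = -6*cos(300) - -19*sin(300) = -19.4545
y' = -6*sin(300) + -19*cos(300) = -4.3038
z' = -12

(-19.4545, -4.3038, -12)


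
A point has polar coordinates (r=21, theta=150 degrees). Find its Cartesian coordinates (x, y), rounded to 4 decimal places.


x = 21 * cos(150) = -18.1865
y = 21 * sin(150) = 10.5

(-18.1865, 10.5)


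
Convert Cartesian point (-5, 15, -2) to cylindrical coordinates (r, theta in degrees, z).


r = sqrt((-5)^2 + 15^2) = 15.8114
theta = atan2(15, -5) = 108.4349 deg
z = -2

r = 15.8114, theta = 108.4349 deg, z = -2


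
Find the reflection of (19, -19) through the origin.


Reflection through origin: (x, y) -> (-x, -y)
(19, -19) -> (-19, 19)

(-19, 19)


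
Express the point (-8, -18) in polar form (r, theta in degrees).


r = sqrt((-8)^2 + (-18)^2) = 19.6977
theta = atan2(-18, -8) = 246.0375 degrees

r = 19.6977, theta = 246.0375 degrees


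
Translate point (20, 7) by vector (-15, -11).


Translation: (x+dx, y+dy) = (20+-15, 7+-11) = (5, -4)

(5, -4)


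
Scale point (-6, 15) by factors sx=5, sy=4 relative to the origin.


Scaling: (x*sx, y*sy) = (-6*5, 15*4) = (-30, 60)

(-30, 60)


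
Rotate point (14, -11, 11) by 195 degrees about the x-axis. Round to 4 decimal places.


x' = 14
y' = -11*cos(195) - 11*sin(195) = 13.4722
z' = -11*sin(195) + 11*cos(195) = -7.7782

(14, 13.4722, -7.7782)


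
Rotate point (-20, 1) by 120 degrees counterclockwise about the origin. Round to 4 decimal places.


x' = -20*cos(120) - 1*sin(120) = 9.134
y' = -20*sin(120) + 1*cos(120) = -17.8205

(9.134, -17.8205)


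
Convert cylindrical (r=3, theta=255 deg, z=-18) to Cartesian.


x = 3 * cos(255) = -0.7765
y = 3 * sin(255) = -2.8978
z = -18

(-0.7765, -2.8978, -18)


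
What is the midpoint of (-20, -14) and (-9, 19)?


Midpoint = ((-20+-9)/2, (-14+19)/2) = (-14.5, 2.5)

(-14.5, 2.5)


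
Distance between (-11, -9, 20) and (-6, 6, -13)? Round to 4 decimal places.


d = sqrt((-6--11)^2 + (6--9)^2 + (-13-20)^2) = 36.5923

36.5923


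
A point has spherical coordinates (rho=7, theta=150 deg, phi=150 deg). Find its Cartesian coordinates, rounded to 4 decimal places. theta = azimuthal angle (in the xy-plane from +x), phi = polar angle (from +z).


x = 7 * sin(150) * cos(150) = -3.0311
y = 7 * sin(150) * sin(150) = 1.75
z = 7 * cos(150) = -6.0622

(-3.0311, 1.75, -6.0622)


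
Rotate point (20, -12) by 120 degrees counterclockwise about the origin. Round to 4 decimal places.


x' = 20*cos(120) - -12*sin(120) = 0.3923
y' = 20*sin(120) + -12*cos(120) = 23.3205

(0.3923, 23.3205)


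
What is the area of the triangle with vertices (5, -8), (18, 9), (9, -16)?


Area = |x1(y2-y3) + x2(y3-y1) + x3(y1-y2)| / 2
= |5*(9--16) + 18*(-16--8) + 9*(-8-9)| / 2
= 86

86


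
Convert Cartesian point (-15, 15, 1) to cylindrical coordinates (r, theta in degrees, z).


r = sqrt((-15)^2 + 15^2) = 21.2132
theta = atan2(15, -15) = 135 deg
z = 1

r = 21.2132, theta = 135 deg, z = 1


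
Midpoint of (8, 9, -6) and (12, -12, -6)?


Midpoint = ((8+12)/2, (9+-12)/2, (-6+-6)/2) = (10, -1.5, -6)

(10, -1.5, -6)


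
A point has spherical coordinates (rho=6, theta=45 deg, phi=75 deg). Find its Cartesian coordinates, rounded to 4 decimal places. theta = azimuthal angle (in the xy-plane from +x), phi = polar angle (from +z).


x = 6 * sin(75) * cos(45) = 4.0981
y = 6 * sin(75) * sin(45) = 4.0981
z = 6 * cos(75) = 1.5529

(4.0981, 4.0981, 1.5529)


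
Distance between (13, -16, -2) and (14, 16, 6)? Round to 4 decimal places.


d = sqrt((14-13)^2 + (16--16)^2 + (6--2)^2) = 33

33


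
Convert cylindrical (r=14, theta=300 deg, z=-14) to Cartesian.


x = 14 * cos(300) = 7
y = 14 * sin(300) = -12.1244
z = -14

(7, -12.1244, -14)


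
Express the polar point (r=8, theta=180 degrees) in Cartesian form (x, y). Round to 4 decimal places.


x = 8 * cos(180) = -8
y = 8 * sin(180) = 0

(-8, 0)


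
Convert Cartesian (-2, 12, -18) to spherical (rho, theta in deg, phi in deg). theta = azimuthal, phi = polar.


rho = sqrt((-2)^2 + 12^2 + (-18)^2) = 21.7256
theta = atan2(12, -2) = 99.4623 deg
phi = acos(-18/21.7256) = 145.9467 deg

rho = 21.7256, theta = 99.4623 deg, phi = 145.9467 deg


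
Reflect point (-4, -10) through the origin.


Reflection through origin: (x, y) -> (-x, -y)
(-4, -10) -> (4, 10)

(4, 10)


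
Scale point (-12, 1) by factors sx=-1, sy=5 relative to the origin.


Scaling: (x*sx, y*sy) = (-12*-1, 1*5) = (12, 5)

(12, 5)


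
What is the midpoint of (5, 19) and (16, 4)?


Midpoint = ((5+16)/2, (19+4)/2) = (10.5, 11.5)

(10.5, 11.5)


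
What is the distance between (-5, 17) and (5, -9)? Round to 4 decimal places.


d = sqrt((5--5)^2 + (-9-17)^2) = 27.8568

27.8568


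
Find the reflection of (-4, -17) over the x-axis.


Reflection across x-axis: (x, y) -> (x, -y)
(-4, -17) -> (-4, 17)

(-4, 17)


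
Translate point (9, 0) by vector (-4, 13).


Translation: (x+dx, y+dy) = (9+-4, 0+13) = (5, 13)

(5, 13)


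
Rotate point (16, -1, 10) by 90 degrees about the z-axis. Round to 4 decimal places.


x' = 16*cos(90) - -1*sin(90) = 1
y' = 16*sin(90) + -1*cos(90) = 16
z' = 10

(1, 16, 10)


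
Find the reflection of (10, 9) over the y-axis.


Reflection across y-axis: (x, y) -> (-x, y)
(10, 9) -> (-10, 9)

(-10, 9)


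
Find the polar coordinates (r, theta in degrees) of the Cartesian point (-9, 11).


r = sqrt((-9)^2 + 11^2) = 14.2127
theta = atan2(11, -9) = 129.2894 degrees

r = 14.2127, theta = 129.2894 degrees


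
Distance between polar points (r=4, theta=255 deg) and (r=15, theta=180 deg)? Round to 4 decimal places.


d = sqrt(r1^2 + r2^2 - 2*r1*r2*cos(t2-t1))
d = sqrt(4^2 + 15^2 - 2*4*15*cos(180-255)) = 14.4894

14.4894


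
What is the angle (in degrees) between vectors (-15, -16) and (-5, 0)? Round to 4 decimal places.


dot = -15*-5 + -16*0 = 75
|u| = 21.9317, |v| = 5
cos(angle) = 0.6839
angle = 46.8476 degrees

46.8476 degrees


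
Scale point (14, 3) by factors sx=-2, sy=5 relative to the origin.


Scaling: (x*sx, y*sy) = (14*-2, 3*5) = (-28, 15)

(-28, 15)


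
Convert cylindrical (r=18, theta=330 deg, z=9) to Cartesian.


x = 18 * cos(330) = 15.5885
y = 18 * sin(330) = -9
z = 9

(15.5885, -9, 9)


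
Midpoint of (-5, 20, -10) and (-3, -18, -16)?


Midpoint = ((-5+-3)/2, (20+-18)/2, (-10+-16)/2) = (-4, 1, -13)

(-4, 1, -13)


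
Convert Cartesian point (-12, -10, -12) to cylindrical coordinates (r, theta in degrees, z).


r = sqrt((-12)^2 + (-10)^2) = 15.6205
theta = atan2(-10, -12) = 219.8056 deg
z = -12

r = 15.6205, theta = 219.8056 deg, z = -12


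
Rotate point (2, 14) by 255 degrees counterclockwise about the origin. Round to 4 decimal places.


x' = 2*cos(255) - 14*sin(255) = 13.0053
y' = 2*sin(255) + 14*cos(255) = -5.5553

(13.0053, -5.5553)


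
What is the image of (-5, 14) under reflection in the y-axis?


Reflection across y-axis: (x, y) -> (-x, y)
(-5, 14) -> (5, 14)

(5, 14)


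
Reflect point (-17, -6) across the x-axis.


Reflection across x-axis: (x, y) -> (x, -y)
(-17, -6) -> (-17, 6)

(-17, 6)


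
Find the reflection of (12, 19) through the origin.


Reflection through origin: (x, y) -> (-x, -y)
(12, 19) -> (-12, -19)

(-12, -19)


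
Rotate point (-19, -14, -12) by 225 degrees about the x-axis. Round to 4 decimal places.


x' = -19
y' = -14*cos(225) - -12*sin(225) = 1.4142
z' = -14*sin(225) + -12*cos(225) = 18.3848

(-19, 1.4142, 18.3848)


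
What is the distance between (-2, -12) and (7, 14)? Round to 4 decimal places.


d = sqrt((7--2)^2 + (14--12)^2) = 27.5136

27.5136


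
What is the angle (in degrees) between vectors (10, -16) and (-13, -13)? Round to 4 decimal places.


dot = 10*-13 + -16*-13 = 78
|u| = 18.868, |v| = 18.3848
cos(angle) = 0.2249
angle = 77.0054 degrees

77.0054 degrees


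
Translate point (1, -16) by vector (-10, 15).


Translation: (x+dx, y+dy) = (1+-10, -16+15) = (-9, -1)

(-9, -1)


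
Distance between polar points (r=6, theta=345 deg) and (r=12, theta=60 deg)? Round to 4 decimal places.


d = sqrt(r1^2 + r2^2 - 2*r1*r2*cos(t2-t1))
d = sqrt(6^2 + 12^2 - 2*6*12*cos(60-345)) = 11.947

11.947


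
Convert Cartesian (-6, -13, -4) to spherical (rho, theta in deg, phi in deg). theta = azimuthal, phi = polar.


rho = sqrt((-6)^2 + (-13)^2 + (-4)^2) = 14.8661
theta = atan2(-13, -6) = 245.2249 deg
phi = acos(-4/14.8661) = 105.6089 deg

rho = 14.8661, theta = 245.2249 deg, phi = 105.6089 deg


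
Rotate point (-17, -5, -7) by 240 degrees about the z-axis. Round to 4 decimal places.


x' = -17*cos(240) - -5*sin(240) = 4.1699
y' = -17*sin(240) + -5*cos(240) = 17.2224
z' = -7

(4.1699, 17.2224, -7)


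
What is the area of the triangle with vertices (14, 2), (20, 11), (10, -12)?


Area = |x1(y2-y3) + x2(y3-y1) + x3(y1-y2)| / 2
= |14*(11--12) + 20*(-12-2) + 10*(2-11)| / 2
= 24

24


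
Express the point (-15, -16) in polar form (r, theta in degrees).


r = sqrt((-15)^2 + (-16)^2) = 21.9317
theta = atan2(-16, -15) = 226.8476 degrees

r = 21.9317, theta = 226.8476 degrees


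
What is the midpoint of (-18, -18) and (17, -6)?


Midpoint = ((-18+17)/2, (-18+-6)/2) = (-0.5, -12)

(-0.5, -12)


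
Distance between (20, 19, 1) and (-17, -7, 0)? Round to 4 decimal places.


d = sqrt((-17-20)^2 + (-7-19)^2 + (0-1)^2) = 45.2327

45.2327


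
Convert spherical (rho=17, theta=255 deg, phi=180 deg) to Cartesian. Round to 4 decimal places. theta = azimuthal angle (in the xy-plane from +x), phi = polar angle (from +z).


x = 17 * sin(180) * cos(255) = 0
y = 17 * sin(180) * sin(255) = 0
z = 17 * cos(180) = -17

(0, 0, -17)


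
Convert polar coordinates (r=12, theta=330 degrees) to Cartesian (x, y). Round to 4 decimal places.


x = 12 * cos(330) = 10.3923
y = 12 * sin(330) = -6

(10.3923, -6)


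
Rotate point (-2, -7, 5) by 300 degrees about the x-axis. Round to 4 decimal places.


x' = -2
y' = -7*cos(300) - 5*sin(300) = 0.8301
z' = -7*sin(300) + 5*cos(300) = 8.5622

(-2, 0.8301, 8.5622)


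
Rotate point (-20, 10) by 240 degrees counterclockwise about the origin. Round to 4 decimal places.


x' = -20*cos(240) - 10*sin(240) = 18.6603
y' = -20*sin(240) + 10*cos(240) = 12.3205

(18.6603, 12.3205)


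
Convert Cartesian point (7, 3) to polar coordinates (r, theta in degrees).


r = sqrt(7^2 + 3^2) = 7.6158
theta = atan2(3, 7) = 23.1986 degrees

r = 7.6158, theta = 23.1986 degrees


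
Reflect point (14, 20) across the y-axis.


Reflection across y-axis: (x, y) -> (-x, y)
(14, 20) -> (-14, 20)

(-14, 20)


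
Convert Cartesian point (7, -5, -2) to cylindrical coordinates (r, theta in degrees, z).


r = sqrt(7^2 + (-5)^2) = 8.6023
theta = atan2(-5, 7) = 324.4623 deg
z = -2

r = 8.6023, theta = 324.4623 deg, z = -2


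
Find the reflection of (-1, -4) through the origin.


Reflection through origin: (x, y) -> (-x, -y)
(-1, -4) -> (1, 4)

(1, 4)


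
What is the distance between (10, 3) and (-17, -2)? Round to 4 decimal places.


d = sqrt((-17-10)^2 + (-2-3)^2) = 27.4591

27.4591


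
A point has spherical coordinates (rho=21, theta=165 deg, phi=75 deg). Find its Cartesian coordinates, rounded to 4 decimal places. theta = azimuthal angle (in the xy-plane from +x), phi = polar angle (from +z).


x = 21 * sin(75) * cos(165) = -19.5933
y = 21 * sin(75) * sin(165) = 5.25
z = 21 * cos(75) = 5.4352

(-19.5933, 5.25, 5.4352)


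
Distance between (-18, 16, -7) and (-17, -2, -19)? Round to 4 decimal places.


d = sqrt((-17--18)^2 + (-2-16)^2 + (-19--7)^2) = 21.6564

21.6564


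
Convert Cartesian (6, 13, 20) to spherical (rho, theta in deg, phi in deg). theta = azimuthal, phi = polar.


rho = sqrt(6^2 + 13^2 + 20^2) = 24.5967
theta = atan2(13, 6) = 65.2249 deg
phi = acos(20/24.5967) = 35.5985 deg

rho = 24.5967, theta = 65.2249 deg, phi = 35.5985 deg


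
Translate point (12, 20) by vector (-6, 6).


Translation: (x+dx, y+dy) = (12+-6, 20+6) = (6, 26)

(6, 26)


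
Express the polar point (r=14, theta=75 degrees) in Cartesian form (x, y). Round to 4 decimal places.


x = 14 * cos(75) = 3.6235
y = 14 * sin(75) = 13.523

(3.6235, 13.523)


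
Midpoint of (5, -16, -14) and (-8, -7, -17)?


Midpoint = ((5+-8)/2, (-16+-7)/2, (-14+-17)/2) = (-1.5, -11.5, -15.5)

(-1.5, -11.5, -15.5)


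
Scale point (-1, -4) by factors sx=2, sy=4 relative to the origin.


Scaling: (x*sx, y*sy) = (-1*2, -4*4) = (-2, -16)

(-2, -16)


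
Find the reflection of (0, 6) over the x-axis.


Reflection across x-axis: (x, y) -> (x, -y)
(0, 6) -> (0, -6)

(0, -6)


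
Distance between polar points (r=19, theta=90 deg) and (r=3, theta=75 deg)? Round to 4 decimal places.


d = sqrt(r1^2 + r2^2 - 2*r1*r2*cos(t2-t1))
d = sqrt(19^2 + 3^2 - 2*19*3*cos(75-90)) = 16.1209

16.1209


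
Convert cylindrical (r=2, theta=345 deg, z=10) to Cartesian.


x = 2 * cos(345) = 1.9319
y = 2 * sin(345) = -0.5176
z = 10

(1.9319, -0.5176, 10)


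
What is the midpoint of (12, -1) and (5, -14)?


Midpoint = ((12+5)/2, (-1+-14)/2) = (8.5, -7.5)

(8.5, -7.5)


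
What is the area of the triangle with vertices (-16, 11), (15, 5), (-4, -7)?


Area = |x1(y2-y3) + x2(y3-y1) + x3(y1-y2)| / 2
= |-16*(5--7) + 15*(-7-11) + -4*(11-5)| / 2
= 243

243


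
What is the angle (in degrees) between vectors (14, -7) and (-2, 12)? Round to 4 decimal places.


dot = 14*-2 + -7*12 = -112
|u| = 15.6525, |v| = 12.1655
cos(angle) = -0.5882
angle = 126.0274 degrees

126.0274 degrees


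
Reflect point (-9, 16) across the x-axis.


Reflection across x-axis: (x, y) -> (x, -y)
(-9, 16) -> (-9, -16)

(-9, -16)


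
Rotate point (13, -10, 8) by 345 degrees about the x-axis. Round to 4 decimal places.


x' = 13
y' = -10*cos(345) - 8*sin(345) = -7.5887
z' = -10*sin(345) + 8*cos(345) = 10.3156

(13, -7.5887, 10.3156)


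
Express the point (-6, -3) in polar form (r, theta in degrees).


r = sqrt((-6)^2 + (-3)^2) = 6.7082
theta = atan2(-3, -6) = 206.5651 degrees

r = 6.7082, theta = 206.5651 degrees


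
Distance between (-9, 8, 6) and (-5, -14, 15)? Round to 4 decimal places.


d = sqrt((-5--9)^2 + (-14-8)^2 + (15-6)^2) = 24.1039

24.1039


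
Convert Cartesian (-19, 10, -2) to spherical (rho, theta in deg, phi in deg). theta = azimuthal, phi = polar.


rho = sqrt((-19)^2 + 10^2 + (-2)^2) = 21.5639
theta = atan2(10, -19) = 152.2415 deg
phi = acos(-2/21.5639) = 95.3217 deg

rho = 21.5639, theta = 152.2415 deg, phi = 95.3217 deg


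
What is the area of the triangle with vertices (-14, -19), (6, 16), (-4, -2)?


Area = |x1(y2-y3) + x2(y3-y1) + x3(y1-y2)| / 2
= |-14*(16--2) + 6*(-2--19) + -4*(-19-16)| / 2
= 5

5


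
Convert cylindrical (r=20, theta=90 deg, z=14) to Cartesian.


x = 20 * cos(90) = 0
y = 20 * sin(90) = 20
z = 14

(0, 20, 14)


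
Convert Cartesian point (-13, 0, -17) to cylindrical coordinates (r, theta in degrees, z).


r = sqrt((-13)^2 + 0^2) = 13
theta = atan2(0, -13) = 180 deg
z = -17

r = 13, theta = 180 deg, z = -17


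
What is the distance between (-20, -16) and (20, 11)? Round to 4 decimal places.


d = sqrt((20--20)^2 + (11--16)^2) = 48.2597

48.2597


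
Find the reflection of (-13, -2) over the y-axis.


Reflection across y-axis: (x, y) -> (-x, y)
(-13, -2) -> (13, -2)

(13, -2)


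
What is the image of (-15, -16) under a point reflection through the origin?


Reflection through origin: (x, y) -> (-x, -y)
(-15, -16) -> (15, 16)

(15, 16)


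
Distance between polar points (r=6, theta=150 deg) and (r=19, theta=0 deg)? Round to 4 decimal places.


d = sqrt(r1^2 + r2^2 - 2*r1*r2*cos(t2-t1))
d = sqrt(6^2 + 19^2 - 2*6*19*cos(0-150)) = 24.3814

24.3814


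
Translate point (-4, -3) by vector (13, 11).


Translation: (x+dx, y+dy) = (-4+13, -3+11) = (9, 8)

(9, 8)


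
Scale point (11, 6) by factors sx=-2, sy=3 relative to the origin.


Scaling: (x*sx, y*sy) = (11*-2, 6*3) = (-22, 18)

(-22, 18)


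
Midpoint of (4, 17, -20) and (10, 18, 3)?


Midpoint = ((4+10)/2, (17+18)/2, (-20+3)/2) = (7, 17.5, -8.5)

(7, 17.5, -8.5)


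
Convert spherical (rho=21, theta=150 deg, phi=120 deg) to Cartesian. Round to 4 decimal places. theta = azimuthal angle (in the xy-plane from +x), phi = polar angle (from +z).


x = 21 * sin(120) * cos(150) = -15.75
y = 21 * sin(120) * sin(150) = 9.0933
z = 21 * cos(120) = -10.5

(-15.75, 9.0933, -10.5)


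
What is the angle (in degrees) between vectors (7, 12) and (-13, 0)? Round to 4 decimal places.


dot = 7*-13 + 12*0 = -91
|u| = 13.8924, |v| = 13
cos(angle) = -0.5039
angle = 120.2564 degrees

120.2564 degrees


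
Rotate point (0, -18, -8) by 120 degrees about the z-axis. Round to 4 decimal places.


x' = 0*cos(120) - -18*sin(120) = 15.5885
y' = 0*sin(120) + -18*cos(120) = 9
z' = -8

(15.5885, 9, -8)


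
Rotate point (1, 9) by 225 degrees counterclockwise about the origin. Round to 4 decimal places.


x' = 1*cos(225) - 9*sin(225) = 5.6569
y' = 1*sin(225) + 9*cos(225) = -7.0711

(5.6569, -7.0711)


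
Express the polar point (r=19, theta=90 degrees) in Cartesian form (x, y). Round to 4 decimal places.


x = 19 * cos(90) = 0
y = 19 * sin(90) = 19

(0, 19)


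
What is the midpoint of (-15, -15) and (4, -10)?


Midpoint = ((-15+4)/2, (-15+-10)/2) = (-5.5, -12.5)

(-5.5, -12.5)


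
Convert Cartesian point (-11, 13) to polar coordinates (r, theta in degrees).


r = sqrt((-11)^2 + 13^2) = 17.0294
theta = atan2(13, -11) = 130.2364 degrees

r = 17.0294, theta = 130.2364 degrees


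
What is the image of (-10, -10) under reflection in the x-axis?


Reflection across x-axis: (x, y) -> (x, -y)
(-10, -10) -> (-10, 10)

(-10, 10)


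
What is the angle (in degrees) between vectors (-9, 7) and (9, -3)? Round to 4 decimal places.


dot = -9*9 + 7*-3 = -102
|u| = 11.4018, |v| = 9.4868
cos(angle) = -0.943
angle = 160.56 degrees

160.56 degrees


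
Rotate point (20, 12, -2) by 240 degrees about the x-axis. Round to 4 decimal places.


x' = 20
y' = 12*cos(240) - -2*sin(240) = -7.7321
z' = 12*sin(240) + -2*cos(240) = -9.3923

(20, -7.7321, -9.3923)


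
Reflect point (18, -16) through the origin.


Reflection through origin: (x, y) -> (-x, -y)
(18, -16) -> (-18, 16)

(-18, 16)


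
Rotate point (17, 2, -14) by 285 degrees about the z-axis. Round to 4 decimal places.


x' = 17*cos(285) - 2*sin(285) = 6.3318
y' = 17*sin(285) + 2*cos(285) = -15.9031
z' = -14

(6.3318, -15.9031, -14)


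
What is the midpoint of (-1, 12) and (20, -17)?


Midpoint = ((-1+20)/2, (12+-17)/2) = (9.5, -2.5)

(9.5, -2.5)


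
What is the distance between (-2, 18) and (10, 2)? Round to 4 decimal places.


d = sqrt((10--2)^2 + (2-18)^2) = 20

20


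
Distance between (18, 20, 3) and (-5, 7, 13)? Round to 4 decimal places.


d = sqrt((-5-18)^2 + (7-20)^2 + (13-3)^2) = 28.2489

28.2489


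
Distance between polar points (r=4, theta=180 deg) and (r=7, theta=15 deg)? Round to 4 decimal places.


d = sqrt(r1^2 + r2^2 - 2*r1*r2*cos(t2-t1))
d = sqrt(4^2 + 7^2 - 2*4*7*cos(15-180)) = 10.9129

10.9129


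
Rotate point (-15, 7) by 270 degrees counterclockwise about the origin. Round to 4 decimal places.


x' = -15*cos(270) - 7*sin(270) = 7
y' = -15*sin(270) + 7*cos(270) = 15

(7, 15)


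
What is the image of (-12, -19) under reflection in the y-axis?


Reflection across y-axis: (x, y) -> (-x, y)
(-12, -19) -> (12, -19)

(12, -19)


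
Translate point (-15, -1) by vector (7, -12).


Translation: (x+dx, y+dy) = (-15+7, -1+-12) = (-8, -13)

(-8, -13)


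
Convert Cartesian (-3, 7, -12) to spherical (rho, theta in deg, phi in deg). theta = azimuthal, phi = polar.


rho = sqrt((-3)^2 + 7^2 + (-12)^2) = 14.2127
theta = atan2(7, -3) = 113.1986 deg
phi = acos(-12/14.2127) = 147.5988 deg

rho = 14.2127, theta = 113.1986 deg, phi = 147.5988 deg


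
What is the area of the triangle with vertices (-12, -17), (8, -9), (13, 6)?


Area = |x1(y2-y3) + x2(y3-y1) + x3(y1-y2)| / 2
= |-12*(-9-6) + 8*(6--17) + 13*(-17--9)| / 2
= 130

130


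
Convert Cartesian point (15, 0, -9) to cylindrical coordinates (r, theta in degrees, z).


r = sqrt(15^2 + 0^2) = 15
theta = atan2(0, 15) = 0 deg
z = -9

r = 15, theta = 0 deg, z = -9


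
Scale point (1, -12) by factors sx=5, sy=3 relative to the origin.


Scaling: (x*sx, y*sy) = (1*5, -12*3) = (5, -36)

(5, -36)


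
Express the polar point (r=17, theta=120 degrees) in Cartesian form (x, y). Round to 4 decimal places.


x = 17 * cos(120) = -8.5
y = 17 * sin(120) = 14.7224

(-8.5, 14.7224)


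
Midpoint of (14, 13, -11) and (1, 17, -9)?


Midpoint = ((14+1)/2, (13+17)/2, (-11+-9)/2) = (7.5, 15, -10)

(7.5, 15, -10)


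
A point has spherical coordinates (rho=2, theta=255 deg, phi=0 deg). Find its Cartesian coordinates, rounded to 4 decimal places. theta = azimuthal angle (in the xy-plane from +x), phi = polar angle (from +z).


x = 2 * sin(0) * cos(255) = 0
y = 2 * sin(0) * sin(255) = 0
z = 2 * cos(0) = 2

(0, 0, 2)


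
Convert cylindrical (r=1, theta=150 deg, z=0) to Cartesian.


x = 1 * cos(150) = -0.866
y = 1 * sin(150) = 0.5
z = 0

(-0.866, 0.5, 0)


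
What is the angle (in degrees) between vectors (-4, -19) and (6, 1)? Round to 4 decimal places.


dot = -4*6 + -19*1 = -43
|u| = 19.4165, |v| = 6.0828
cos(angle) = -0.3641
angle = 111.351 degrees

111.351 degrees


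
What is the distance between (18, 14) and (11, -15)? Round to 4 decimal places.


d = sqrt((11-18)^2 + (-15-14)^2) = 29.8329

29.8329


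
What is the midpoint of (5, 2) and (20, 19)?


Midpoint = ((5+20)/2, (2+19)/2) = (12.5, 10.5)

(12.5, 10.5)


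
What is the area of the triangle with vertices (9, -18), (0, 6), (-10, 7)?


Area = |x1(y2-y3) + x2(y3-y1) + x3(y1-y2)| / 2
= |9*(6-7) + 0*(7--18) + -10*(-18-6)| / 2
= 115.5

115.5


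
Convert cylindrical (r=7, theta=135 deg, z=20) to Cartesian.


x = 7 * cos(135) = -4.9497
y = 7 * sin(135) = 4.9497
z = 20

(-4.9497, 4.9497, 20)


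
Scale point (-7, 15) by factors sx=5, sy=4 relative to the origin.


Scaling: (x*sx, y*sy) = (-7*5, 15*4) = (-35, 60)

(-35, 60)


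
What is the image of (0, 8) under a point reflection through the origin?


Reflection through origin: (x, y) -> (-x, -y)
(0, 8) -> (0, -8)

(0, -8)


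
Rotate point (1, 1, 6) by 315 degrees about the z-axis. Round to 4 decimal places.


x' = 1*cos(315) - 1*sin(315) = 1.4142
y' = 1*sin(315) + 1*cos(315) = 0
z' = 6

(1.4142, 0, 6)


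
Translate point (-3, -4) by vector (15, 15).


Translation: (x+dx, y+dy) = (-3+15, -4+15) = (12, 11)

(12, 11)


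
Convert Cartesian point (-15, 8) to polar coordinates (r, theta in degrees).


r = sqrt((-15)^2 + 8^2) = 17
theta = atan2(8, -15) = 151.9275 degrees

r = 17, theta = 151.9275 degrees


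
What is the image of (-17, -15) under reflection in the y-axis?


Reflection across y-axis: (x, y) -> (-x, y)
(-17, -15) -> (17, -15)

(17, -15)


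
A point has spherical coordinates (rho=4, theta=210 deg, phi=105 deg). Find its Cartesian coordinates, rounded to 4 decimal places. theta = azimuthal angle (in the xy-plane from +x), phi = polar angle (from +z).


x = 4 * sin(105) * cos(210) = -3.3461
y = 4 * sin(105) * sin(210) = -1.9319
z = 4 * cos(105) = -1.0353

(-3.3461, -1.9319, -1.0353)


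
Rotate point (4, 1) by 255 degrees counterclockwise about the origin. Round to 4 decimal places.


x' = 4*cos(255) - 1*sin(255) = -0.0694
y' = 4*sin(255) + 1*cos(255) = -4.1225

(-0.0694, -4.1225)


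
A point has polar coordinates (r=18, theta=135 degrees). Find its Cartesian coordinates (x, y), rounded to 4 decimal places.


x = 18 * cos(135) = -12.7279
y = 18 * sin(135) = 12.7279

(-12.7279, 12.7279)


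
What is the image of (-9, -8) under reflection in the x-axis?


Reflection across x-axis: (x, y) -> (x, -y)
(-9, -8) -> (-9, 8)

(-9, 8)


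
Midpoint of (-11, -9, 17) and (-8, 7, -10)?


Midpoint = ((-11+-8)/2, (-9+7)/2, (17+-10)/2) = (-9.5, -1, 3.5)

(-9.5, -1, 3.5)


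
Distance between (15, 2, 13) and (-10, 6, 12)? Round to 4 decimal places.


d = sqrt((-10-15)^2 + (6-2)^2 + (12-13)^2) = 25.3377

25.3377


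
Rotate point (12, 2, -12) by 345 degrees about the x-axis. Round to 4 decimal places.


x' = 12
y' = 2*cos(345) - -12*sin(345) = -1.174
z' = 2*sin(345) + -12*cos(345) = -12.1087

(12, -1.174, -12.1087)


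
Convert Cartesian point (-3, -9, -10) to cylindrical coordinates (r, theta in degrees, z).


r = sqrt((-3)^2 + (-9)^2) = 9.4868
theta = atan2(-9, -3) = 251.5651 deg
z = -10

r = 9.4868, theta = 251.5651 deg, z = -10


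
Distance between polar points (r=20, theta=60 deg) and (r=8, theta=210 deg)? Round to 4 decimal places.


d = sqrt(r1^2 + r2^2 - 2*r1*r2*cos(t2-t1))
d = sqrt(20^2 + 8^2 - 2*20*8*cos(210-60)) = 27.2237

27.2237


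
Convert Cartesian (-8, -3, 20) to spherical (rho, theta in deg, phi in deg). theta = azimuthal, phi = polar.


rho = sqrt((-8)^2 + (-3)^2 + 20^2) = 21.7486
theta = atan2(-3, -8) = 200.556 deg
phi = acos(20/21.7486) = 23.1322 deg

rho = 21.7486, theta = 200.556 deg, phi = 23.1322 deg


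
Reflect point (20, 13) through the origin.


Reflection through origin: (x, y) -> (-x, -y)
(20, 13) -> (-20, -13)

(-20, -13)


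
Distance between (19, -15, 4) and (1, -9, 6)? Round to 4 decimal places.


d = sqrt((1-19)^2 + (-9--15)^2 + (6-4)^2) = 19.0788

19.0788


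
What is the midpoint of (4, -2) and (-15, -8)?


Midpoint = ((4+-15)/2, (-2+-8)/2) = (-5.5, -5)

(-5.5, -5)


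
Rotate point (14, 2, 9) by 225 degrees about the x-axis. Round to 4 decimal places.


x' = 14
y' = 2*cos(225) - 9*sin(225) = 4.9497
z' = 2*sin(225) + 9*cos(225) = -7.7782

(14, 4.9497, -7.7782)


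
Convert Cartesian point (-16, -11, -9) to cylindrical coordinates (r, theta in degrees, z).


r = sqrt((-16)^2 + (-11)^2) = 19.4165
theta = atan2(-11, -16) = 214.5085 deg
z = -9

r = 19.4165, theta = 214.5085 deg, z = -9


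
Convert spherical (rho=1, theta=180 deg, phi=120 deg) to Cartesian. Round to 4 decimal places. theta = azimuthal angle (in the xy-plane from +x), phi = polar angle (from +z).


x = 1 * sin(120) * cos(180) = -0.866
y = 1 * sin(120) * sin(180) = 0
z = 1 * cos(120) = -0.5

(-0.866, 0, -0.5)


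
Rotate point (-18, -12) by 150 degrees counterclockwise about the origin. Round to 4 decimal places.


x' = -18*cos(150) - -12*sin(150) = 21.5885
y' = -18*sin(150) + -12*cos(150) = 1.3923

(21.5885, 1.3923)


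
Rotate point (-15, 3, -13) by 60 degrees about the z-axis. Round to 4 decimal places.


x' = -15*cos(60) - 3*sin(60) = -10.0981
y' = -15*sin(60) + 3*cos(60) = -11.4904
z' = -13

(-10.0981, -11.4904, -13)


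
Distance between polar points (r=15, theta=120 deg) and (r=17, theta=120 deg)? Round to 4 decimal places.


d = sqrt(r1^2 + r2^2 - 2*r1*r2*cos(t2-t1))
d = sqrt(15^2 + 17^2 - 2*15*17*cos(120-120)) = 2

2


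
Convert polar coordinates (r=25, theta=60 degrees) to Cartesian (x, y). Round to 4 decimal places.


x = 25 * cos(60) = 12.5
y = 25 * sin(60) = 21.6506

(12.5, 21.6506)


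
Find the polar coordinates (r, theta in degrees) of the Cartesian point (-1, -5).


r = sqrt((-1)^2 + (-5)^2) = 5.099
theta = atan2(-5, -1) = 258.6901 degrees

r = 5.099, theta = 258.6901 degrees


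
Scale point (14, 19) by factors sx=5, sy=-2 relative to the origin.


Scaling: (x*sx, y*sy) = (14*5, 19*-2) = (70, -38)

(70, -38)


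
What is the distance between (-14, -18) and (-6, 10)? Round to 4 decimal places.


d = sqrt((-6--14)^2 + (10--18)^2) = 29.1204

29.1204


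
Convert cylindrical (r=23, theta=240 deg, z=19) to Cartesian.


x = 23 * cos(240) = -11.5
y = 23 * sin(240) = -19.9186
z = 19

(-11.5, -19.9186, 19)


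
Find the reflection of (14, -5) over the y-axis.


Reflection across y-axis: (x, y) -> (-x, y)
(14, -5) -> (-14, -5)

(-14, -5)


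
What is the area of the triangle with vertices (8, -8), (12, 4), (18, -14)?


Area = |x1(y2-y3) + x2(y3-y1) + x3(y1-y2)| / 2
= |8*(4--14) + 12*(-14--8) + 18*(-8-4)| / 2
= 72

72


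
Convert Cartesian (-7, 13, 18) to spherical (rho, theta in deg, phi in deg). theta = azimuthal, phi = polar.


rho = sqrt((-7)^2 + 13^2 + 18^2) = 23.2809
theta = atan2(13, -7) = 118.3008 deg
phi = acos(18/23.2809) = 39.3609 deg

rho = 23.2809, theta = 118.3008 deg, phi = 39.3609 deg


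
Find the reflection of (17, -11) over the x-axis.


Reflection across x-axis: (x, y) -> (x, -y)
(17, -11) -> (17, 11)

(17, 11)


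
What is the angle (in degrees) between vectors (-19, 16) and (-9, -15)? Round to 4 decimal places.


dot = -19*-9 + 16*-15 = -69
|u| = 24.8395, |v| = 17.4929
cos(angle) = -0.1588
angle = 99.1372 degrees

99.1372 degrees


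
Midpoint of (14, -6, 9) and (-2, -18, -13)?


Midpoint = ((14+-2)/2, (-6+-18)/2, (9+-13)/2) = (6, -12, -2)

(6, -12, -2)


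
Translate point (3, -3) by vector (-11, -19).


Translation: (x+dx, y+dy) = (3+-11, -3+-19) = (-8, -22)

(-8, -22)


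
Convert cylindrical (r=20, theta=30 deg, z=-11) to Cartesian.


x = 20 * cos(30) = 17.3205
y = 20 * sin(30) = 10
z = -11

(17.3205, 10, -11)


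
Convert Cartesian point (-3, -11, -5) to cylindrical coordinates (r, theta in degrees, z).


r = sqrt((-3)^2 + (-11)^2) = 11.4018
theta = atan2(-11, -3) = 254.7449 deg
z = -5

r = 11.4018, theta = 254.7449 deg, z = -5


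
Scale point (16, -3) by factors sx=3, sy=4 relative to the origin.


Scaling: (x*sx, y*sy) = (16*3, -3*4) = (48, -12)

(48, -12)


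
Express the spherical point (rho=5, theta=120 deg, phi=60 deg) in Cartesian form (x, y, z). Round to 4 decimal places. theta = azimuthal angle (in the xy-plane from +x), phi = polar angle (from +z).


x = 5 * sin(60) * cos(120) = -2.1651
y = 5 * sin(60) * sin(120) = 3.75
z = 5 * cos(60) = 2.5

(-2.1651, 3.75, 2.5)


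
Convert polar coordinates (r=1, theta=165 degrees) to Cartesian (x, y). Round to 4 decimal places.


x = 1 * cos(165) = -0.9659
y = 1 * sin(165) = 0.2588

(-0.9659, 0.2588)


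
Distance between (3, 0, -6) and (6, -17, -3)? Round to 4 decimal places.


d = sqrt((6-3)^2 + (-17-0)^2 + (-3--6)^2) = 17.5214

17.5214


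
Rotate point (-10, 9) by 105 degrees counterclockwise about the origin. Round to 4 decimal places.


x' = -10*cos(105) - 9*sin(105) = -6.1051
y' = -10*sin(105) + 9*cos(105) = -11.9886

(-6.1051, -11.9886)


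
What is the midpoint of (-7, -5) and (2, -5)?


Midpoint = ((-7+2)/2, (-5+-5)/2) = (-2.5, -5)

(-2.5, -5)


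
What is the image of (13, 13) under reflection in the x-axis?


Reflection across x-axis: (x, y) -> (x, -y)
(13, 13) -> (13, -13)

(13, -13)


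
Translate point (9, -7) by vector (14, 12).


Translation: (x+dx, y+dy) = (9+14, -7+12) = (23, 5)

(23, 5)


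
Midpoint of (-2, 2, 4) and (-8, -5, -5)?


Midpoint = ((-2+-8)/2, (2+-5)/2, (4+-5)/2) = (-5, -1.5, -0.5)

(-5, -1.5, -0.5)


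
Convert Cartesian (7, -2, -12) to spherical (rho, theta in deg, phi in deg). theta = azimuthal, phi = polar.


rho = sqrt(7^2 + (-2)^2 + (-12)^2) = 14.0357
theta = atan2(-2, 7) = 344.0546 deg
phi = acos(-12/14.0357) = 148.7558 deg

rho = 14.0357, theta = 344.0546 deg, phi = 148.7558 deg


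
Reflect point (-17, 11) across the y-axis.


Reflection across y-axis: (x, y) -> (-x, y)
(-17, 11) -> (17, 11)

(17, 11)


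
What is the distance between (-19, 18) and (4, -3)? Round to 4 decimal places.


d = sqrt((4--19)^2 + (-3-18)^2) = 31.1448

31.1448


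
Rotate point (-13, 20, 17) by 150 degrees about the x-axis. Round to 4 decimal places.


x' = -13
y' = 20*cos(150) - 17*sin(150) = -25.8205
z' = 20*sin(150) + 17*cos(150) = -4.7224

(-13, -25.8205, -4.7224)


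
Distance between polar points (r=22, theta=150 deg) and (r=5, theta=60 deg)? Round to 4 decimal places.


d = sqrt(r1^2 + r2^2 - 2*r1*r2*cos(t2-t1))
d = sqrt(22^2 + 5^2 - 2*22*5*cos(60-150)) = 22.561

22.561


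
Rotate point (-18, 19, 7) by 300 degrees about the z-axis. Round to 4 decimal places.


x' = -18*cos(300) - 19*sin(300) = 7.4545
y' = -18*sin(300) + 19*cos(300) = 25.0885
z' = 7

(7.4545, 25.0885, 7)


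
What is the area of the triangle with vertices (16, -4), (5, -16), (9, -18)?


Area = |x1(y2-y3) + x2(y3-y1) + x3(y1-y2)| / 2
= |16*(-16--18) + 5*(-18--4) + 9*(-4--16)| / 2
= 35

35


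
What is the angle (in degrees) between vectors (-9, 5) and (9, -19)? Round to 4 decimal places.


dot = -9*9 + 5*-19 = -176
|u| = 10.2956, |v| = 21.0238
cos(angle) = -0.8131
angle = 144.4008 degrees

144.4008 degrees


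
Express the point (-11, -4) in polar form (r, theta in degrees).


r = sqrt((-11)^2 + (-4)^2) = 11.7047
theta = atan2(-4, -11) = 199.9831 degrees

r = 11.7047, theta = 199.9831 degrees


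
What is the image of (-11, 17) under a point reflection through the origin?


Reflection through origin: (x, y) -> (-x, -y)
(-11, 17) -> (11, -17)

(11, -17)


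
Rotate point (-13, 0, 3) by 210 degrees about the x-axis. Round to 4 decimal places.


x' = -13
y' = 0*cos(210) - 3*sin(210) = 1.5
z' = 0*sin(210) + 3*cos(210) = -2.5981

(-13, 1.5, -2.5981)


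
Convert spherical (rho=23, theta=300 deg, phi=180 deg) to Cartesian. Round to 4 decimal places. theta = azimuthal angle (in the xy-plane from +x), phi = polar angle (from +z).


x = 23 * sin(180) * cos(300) = 0
y = 23 * sin(180) * sin(300) = 0
z = 23 * cos(180) = -23

(0, 0, -23)


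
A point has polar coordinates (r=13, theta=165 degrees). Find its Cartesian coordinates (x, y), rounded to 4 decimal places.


x = 13 * cos(165) = -12.557
y = 13 * sin(165) = 3.3646

(-12.557, 3.3646)


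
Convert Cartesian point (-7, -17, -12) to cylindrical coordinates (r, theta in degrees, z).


r = sqrt((-7)^2 + (-17)^2) = 18.3848
theta = atan2(-17, -7) = 247.6199 deg
z = -12

r = 18.3848, theta = 247.6199 deg, z = -12


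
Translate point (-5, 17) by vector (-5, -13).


Translation: (x+dx, y+dy) = (-5+-5, 17+-13) = (-10, 4)

(-10, 4)


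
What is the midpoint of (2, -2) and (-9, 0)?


Midpoint = ((2+-9)/2, (-2+0)/2) = (-3.5, -1)

(-3.5, -1)


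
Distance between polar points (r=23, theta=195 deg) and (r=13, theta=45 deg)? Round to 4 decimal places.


d = sqrt(r1^2 + r2^2 - 2*r1*r2*cos(t2-t1))
d = sqrt(23^2 + 13^2 - 2*23*13*cos(45-195)) = 34.8695

34.8695


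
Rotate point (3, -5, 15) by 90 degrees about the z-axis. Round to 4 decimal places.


x' = 3*cos(90) - -5*sin(90) = 5
y' = 3*sin(90) + -5*cos(90) = 3
z' = 15

(5, 3, 15)


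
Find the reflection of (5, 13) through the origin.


Reflection through origin: (x, y) -> (-x, -y)
(5, 13) -> (-5, -13)

(-5, -13)


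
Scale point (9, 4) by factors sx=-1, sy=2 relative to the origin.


Scaling: (x*sx, y*sy) = (9*-1, 4*2) = (-9, 8)

(-9, 8)


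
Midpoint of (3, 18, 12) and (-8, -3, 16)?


Midpoint = ((3+-8)/2, (18+-3)/2, (12+16)/2) = (-2.5, 7.5, 14)

(-2.5, 7.5, 14)


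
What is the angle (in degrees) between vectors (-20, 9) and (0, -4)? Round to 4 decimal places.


dot = -20*0 + 9*-4 = -36
|u| = 21.9317, |v| = 4
cos(angle) = -0.4104
angle = 114.2277 degrees

114.2277 degrees


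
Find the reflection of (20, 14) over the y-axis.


Reflection across y-axis: (x, y) -> (-x, y)
(20, 14) -> (-20, 14)

(-20, 14)


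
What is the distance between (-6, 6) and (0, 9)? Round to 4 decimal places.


d = sqrt((0--6)^2 + (9-6)^2) = 6.7082

6.7082


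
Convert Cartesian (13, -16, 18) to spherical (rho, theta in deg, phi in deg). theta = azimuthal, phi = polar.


rho = sqrt(13^2 + (-16)^2 + 18^2) = 27.3679
theta = atan2(-16, 13) = 309.0939 deg
phi = acos(18/27.3679) = 48.8749 deg

rho = 27.3679, theta = 309.0939 deg, phi = 48.8749 deg


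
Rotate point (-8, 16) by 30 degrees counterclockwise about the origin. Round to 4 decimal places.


x' = -8*cos(30) - 16*sin(30) = -14.9282
y' = -8*sin(30) + 16*cos(30) = 9.8564

(-14.9282, 9.8564)


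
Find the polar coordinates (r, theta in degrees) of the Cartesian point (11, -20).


r = sqrt(11^2 + (-20)^2) = 22.8254
theta = atan2(-20, 11) = 298.8108 degrees

r = 22.8254, theta = 298.8108 degrees


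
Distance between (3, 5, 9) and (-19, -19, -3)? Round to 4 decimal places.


d = sqrt((-19-3)^2 + (-19-5)^2 + (-3-9)^2) = 34.6987

34.6987


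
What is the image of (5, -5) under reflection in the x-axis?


Reflection across x-axis: (x, y) -> (x, -y)
(5, -5) -> (5, 5)

(5, 5)


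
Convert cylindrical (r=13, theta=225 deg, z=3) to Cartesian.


x = 13 * cos(225) = -9.1924
y = 13 * sin(225) = -9.1924
z = 3

(-9.1924, -9.1924, 3)


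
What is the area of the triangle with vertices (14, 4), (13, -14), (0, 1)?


Area = |x1(y2-y3) + x2(y3-y1) + x3(y1-y2)| / 2
= |14*(-14-1) + 13*(1-4) + 0*(4--14)| / 2
= 124.5

124.5


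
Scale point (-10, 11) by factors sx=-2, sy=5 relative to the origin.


Scaling: (x*sx, y*sy) = (-10*-2, 11*5) = (20, 55)

(20, 55)


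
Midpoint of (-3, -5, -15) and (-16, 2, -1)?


Midpoint = ((-3+-16)/2, (-5+2)/2, (-15+-1)/2) = (-9.5, -1.5, -8)

(-9.5, -1.5, -8)


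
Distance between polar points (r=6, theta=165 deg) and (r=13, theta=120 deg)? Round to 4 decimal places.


d = sqrt(r1^2 + r2^2 - 2*r1*r2*cos(t2-t1))
d = sqrt(6^2 + 13^2 - 2*6*13*cos(120-165)) = 9.7309

9.7309


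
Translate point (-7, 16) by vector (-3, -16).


Translation: (x+dx, y+dy) = (-7+-3, 16+-16) = (-10, 0)

(-10, 0)
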